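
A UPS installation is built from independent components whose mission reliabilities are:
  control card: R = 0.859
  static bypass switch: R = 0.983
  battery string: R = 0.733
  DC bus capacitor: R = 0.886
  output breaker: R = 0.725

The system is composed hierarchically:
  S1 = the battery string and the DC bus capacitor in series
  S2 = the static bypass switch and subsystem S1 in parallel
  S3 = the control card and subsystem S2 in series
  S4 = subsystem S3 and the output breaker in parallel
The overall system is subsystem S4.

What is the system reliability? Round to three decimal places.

0.960

Series (battery string and DC bus capacitor): 0.73300 × 0.88600 = 0.64944
Parallel (static bypass switch and [0.64944]): 1 − (1 − 0.98300)(1 − 0.64944) = 0.99404
Series (control card and [0.99404]): 0.85900 × 0.99404 = 0.85388
Parallel ([0.85388] and output breaker): 1 − (1 − 0.85388)(1 − 0.72500) = 0.960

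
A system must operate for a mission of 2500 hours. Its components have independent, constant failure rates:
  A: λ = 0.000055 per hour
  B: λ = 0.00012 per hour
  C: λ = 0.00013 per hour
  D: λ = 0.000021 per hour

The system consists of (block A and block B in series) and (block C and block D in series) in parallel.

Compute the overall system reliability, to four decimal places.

0.8886

R(A) = exp(−0.000055 × 2500) = 0.871534
R(B) = exp(−0.00012 × 2500) = 0.740818
R(C) = exp(−0.00013 × 2500) = 0.722527
R(D) = exp(−0.000021 × 2500) = 0.948854
Series (A and B): 0.871534 × 0.740818 = 0.645648
Series (C and D): 0.722527 × 0.948854 = 0.685573
Parallel ([0.645648] and [0.685573]): 1 − (1 − 0.645648)(1 − 0.685573) = 0.8886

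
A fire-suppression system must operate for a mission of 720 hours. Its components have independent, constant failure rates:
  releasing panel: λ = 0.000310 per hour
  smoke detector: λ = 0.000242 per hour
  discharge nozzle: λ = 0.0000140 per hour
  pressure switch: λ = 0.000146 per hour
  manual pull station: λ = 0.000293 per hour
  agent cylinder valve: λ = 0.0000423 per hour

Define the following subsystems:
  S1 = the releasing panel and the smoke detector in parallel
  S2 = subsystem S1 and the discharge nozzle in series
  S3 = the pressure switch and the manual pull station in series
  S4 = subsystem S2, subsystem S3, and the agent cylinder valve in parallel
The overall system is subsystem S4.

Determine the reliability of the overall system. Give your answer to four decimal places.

R(releasing panel) = exp(−0.000310 × 720) = 0.799955
R(smoke detector) = exp(−0.000242 × 720) = 0.840095
R(discharge nozzle) = exp(−0.0000140 × 720) = 0.989971
R(pressure switch) = exp(−0.000146 × 720) = 0.900216
R(manual pull station) = exp(−0.000293 × 720) = 0.809806
R(agent cylinder valve) = exp(−0.0000423 × 720) = 0.970003
Parallel (releasing panel and smoke detector): 1 − (1 − 0.799955)(1 − 0.840095) = 0.968012
Series ([0.968012] and discharge nozzle): 0.968012 × 0.989971 = 0.958304
Series (pressure switch and manual pull station): 0.900216 × 0.809806 = 0.729000
Parallel ([0.958304], [0.729000], and agent cylinder valve): 1 − (1 − 0.958304)(1 − 0.729000)(1 − 0.970003) = 0.9997

0.9997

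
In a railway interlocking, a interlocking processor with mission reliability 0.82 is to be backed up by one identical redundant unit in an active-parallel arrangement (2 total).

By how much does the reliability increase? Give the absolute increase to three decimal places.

R_before = 0.82
R_after = 1 − (1 − 0.82)^2 = 0.968
ΔR = 0.968 − 0.82 = 0.148

0.148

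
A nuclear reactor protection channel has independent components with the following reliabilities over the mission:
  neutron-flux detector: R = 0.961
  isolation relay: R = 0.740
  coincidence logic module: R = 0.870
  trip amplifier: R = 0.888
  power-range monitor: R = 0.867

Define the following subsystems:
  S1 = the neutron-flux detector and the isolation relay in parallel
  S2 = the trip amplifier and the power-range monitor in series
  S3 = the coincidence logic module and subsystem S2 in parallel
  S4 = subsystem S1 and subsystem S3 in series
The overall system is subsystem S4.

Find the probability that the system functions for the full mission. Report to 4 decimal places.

Parallel (neutron-flux detector and isolation relay): 1 − (1 − 0.961000)(1 − 0.740000) = 0.989860
Series (trip amplifier and power-range monitor): 0.888000 × 0.867000 = 0.769896
Parallel (coincidence logic module and [0.769896]): 1 − (1 − 0.870000)(1 − 0.769896) = 0.970086
Series ([0.989860] and [0.970086]): 0.989860 × 0.970086 = 0.9602

0.9602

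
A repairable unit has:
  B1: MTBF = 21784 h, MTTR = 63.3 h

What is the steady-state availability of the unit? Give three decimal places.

A(B1) = MTBF/(MTBF+MTTR) = 21784/(21784+63.3) = 0.997

0.997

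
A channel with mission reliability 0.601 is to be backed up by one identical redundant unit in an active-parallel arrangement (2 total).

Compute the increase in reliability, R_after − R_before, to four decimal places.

R_before = 0.601
R_after = 1 − (1 − 0.601)^2 = 0.8408
ΔR = 0.8408 − 0.601 = 0.2398

0.2398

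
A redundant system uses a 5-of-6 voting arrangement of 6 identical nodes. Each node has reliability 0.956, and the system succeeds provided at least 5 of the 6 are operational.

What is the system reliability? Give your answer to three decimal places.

0.974

R = Σ_{i=5}^{6} C(6,i) p^i (1−p)^{6−i} with p = 0.956
C(6,5)·0.956^5·0.044^1 = 0.21081
C(6,6)·0.956^6·0.044^0 = 0.76339
Sum = 0.974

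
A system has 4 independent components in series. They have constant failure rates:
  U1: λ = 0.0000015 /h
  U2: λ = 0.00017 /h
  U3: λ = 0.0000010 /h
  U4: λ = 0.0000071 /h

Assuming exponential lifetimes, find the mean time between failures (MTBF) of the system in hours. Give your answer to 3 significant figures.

5570

Series of exponential components: λ_sys = Σ λ_i
λ_sys = 0.0000015 + 0.00017 + 0.0000010 + 0.0000071 = 1.7960e-04 /h
MTBF = 1 / λ_sys = 5570 h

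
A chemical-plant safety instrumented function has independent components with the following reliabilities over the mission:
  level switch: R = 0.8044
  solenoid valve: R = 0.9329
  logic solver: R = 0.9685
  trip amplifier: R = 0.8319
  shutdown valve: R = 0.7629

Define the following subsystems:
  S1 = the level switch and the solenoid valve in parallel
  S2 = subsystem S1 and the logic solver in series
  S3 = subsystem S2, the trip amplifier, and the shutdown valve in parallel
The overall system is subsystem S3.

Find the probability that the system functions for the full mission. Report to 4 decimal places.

0.9982

Parallel (level switch and solenoid valve): 1 − (1 − 0.804400)(1 − 0.932900) = 0.986875
Series ([0.986875] and logic solver): 0.986875 × 0.968500 = 0.955788
Parallel ([0.955788], trip amplifier, and shutdown valve): 1 − (1 − 0.955788)(1 − 0.831900)(1 − 0.762900) = 0.9982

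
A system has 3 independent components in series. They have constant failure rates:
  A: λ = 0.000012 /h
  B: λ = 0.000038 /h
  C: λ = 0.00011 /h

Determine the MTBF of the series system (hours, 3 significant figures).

6250

Series of exponential components: λ_sys = Σ λ_i
λ_sys = 0.000012 + 0.000038 + 0.00011 = 1.6000e-04 /h
MTBF = 1 / λ_sys = 6250 h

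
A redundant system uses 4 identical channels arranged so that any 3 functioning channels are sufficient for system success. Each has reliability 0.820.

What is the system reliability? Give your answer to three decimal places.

0.849

R = Σ_{i=3}^{4} C(4,i) p^i (1−p)^{4−i} with p = 0.820
C(4,3)·0.820^3·0.180^1 = 0.39698
C(4,4)·0.820^4·0.180^0 = 0.45212
Sum = 0.849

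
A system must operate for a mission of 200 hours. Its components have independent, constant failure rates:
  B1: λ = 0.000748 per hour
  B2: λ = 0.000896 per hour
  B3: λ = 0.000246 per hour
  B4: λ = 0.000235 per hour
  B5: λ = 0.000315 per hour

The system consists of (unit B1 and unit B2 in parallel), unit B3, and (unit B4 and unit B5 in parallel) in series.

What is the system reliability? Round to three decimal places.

0.928

R(B1) = exp(−0.000748 × 200) = 0.86105
R(B2) = exp(−0.000896 × 200) = 0.83594
R(B3) = exp(−0.000246 × 200) = 0.95199
R(B4) = exp(−0.000235 × 200) = 0.95409
R(B5) = exp(−0.000315 × 200) = 0.93894
Parallel (B1 and B2): 1 − (1 − 0.86105)(1 − 0.83594) = 0.97720
Parallel (B4 and B5): 1 − (1 − 0.95409)(1 − 0.93894) = 0.99720
Series ([0.97720], B3, and [0.99720]): 0.97720 × 0.95199 × 0.99720 = 0.928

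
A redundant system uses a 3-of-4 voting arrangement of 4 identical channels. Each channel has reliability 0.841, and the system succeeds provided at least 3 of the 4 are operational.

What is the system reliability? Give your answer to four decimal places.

0.8786

R = Σ_{i=3}^{4} C(4,i) p^i (1−p)^{4−i} with p = 0.841
C(4,3)·0.841^3·0.159^1 = 0.378308
C(4,4)·0.841^4·0.159^0 = 0.500246
Sum = 0.8786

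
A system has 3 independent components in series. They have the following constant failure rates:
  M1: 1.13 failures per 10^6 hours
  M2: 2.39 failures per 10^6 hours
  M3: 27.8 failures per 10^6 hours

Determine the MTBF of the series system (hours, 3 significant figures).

Series of exponential components: λ_sys = Σ λ_i
λ_sys = 0.00000113 + 0.00000239 + 0.0000278 = 3.1320e-05 /h
MTBF = 1 / λ_sys = 31900 h

31900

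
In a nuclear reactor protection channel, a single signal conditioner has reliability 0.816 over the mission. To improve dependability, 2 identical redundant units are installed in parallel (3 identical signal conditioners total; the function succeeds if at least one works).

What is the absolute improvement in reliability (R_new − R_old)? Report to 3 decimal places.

0.178

R_before = 0.816
R_after = 1 − (1 − 0.816)^3 = 0.994
ΔR = 0.994 − 0.816 = 0.178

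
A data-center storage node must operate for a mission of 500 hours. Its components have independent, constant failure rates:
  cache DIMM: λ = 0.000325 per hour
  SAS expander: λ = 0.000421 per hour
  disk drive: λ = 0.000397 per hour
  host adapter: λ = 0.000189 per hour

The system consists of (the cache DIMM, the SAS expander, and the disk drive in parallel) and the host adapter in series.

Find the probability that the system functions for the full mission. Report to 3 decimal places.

R(cache DIMM) = exp(−0.000325 × 500) = 0.85002
R(SAS expander) = exp(−0.000421 × 500) = 0.81018
R(disk drive) = exp(−0.000397 × 500) = 0.81996
R(host adapter) = exp(−0.000189 × 500) = 0.90983
Parallel (cache DIMM, SAS expander, and disk drive): 1 − (1 − 0.85002)(1 − 0.81018)(1 − 0.81996) = 0.99487
Series ([0.99487] and host adapter): 0.99487 × 0.90983 = 0.905

0.905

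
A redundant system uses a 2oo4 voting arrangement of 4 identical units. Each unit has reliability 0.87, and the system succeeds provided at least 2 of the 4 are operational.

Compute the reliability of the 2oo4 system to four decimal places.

0.9921

R = Σ_{i=2}^{4} C(4,i) p^i (1−p)^{4−i} with p = 0.87
C(4,2)·0.87^2·0.13^2 = 0.076750
C(4,3)·0.87^3·0.13^1 = 0.342422
C(4,4)·0.87^4·0.13^0 = 0.572898
Sum = 0.9921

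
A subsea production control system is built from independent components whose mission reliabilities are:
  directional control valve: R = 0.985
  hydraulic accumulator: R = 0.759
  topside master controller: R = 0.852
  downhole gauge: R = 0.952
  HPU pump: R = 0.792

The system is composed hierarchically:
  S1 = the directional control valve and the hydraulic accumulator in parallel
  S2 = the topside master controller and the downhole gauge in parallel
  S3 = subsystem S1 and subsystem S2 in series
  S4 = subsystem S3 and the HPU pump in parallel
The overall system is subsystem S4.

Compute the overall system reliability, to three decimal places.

0.998

Parallel (directional control valve and hydraulic accumulator): 1 − (1 − 0.98500)(1 − 0.75900) = 0.99639
Parallel (topside master controller and downhole gauge): 1 − (1 − 0.85200)(1 − 0.95200) = 0.99290
Series ([0.99639] and [0.99290]): 0.99639 × 0.99290 = 0.98932
Parallel ([0.98932] and HPU pump): 1 − (1 − 0.98932)(1 − 0.79200) = 0.998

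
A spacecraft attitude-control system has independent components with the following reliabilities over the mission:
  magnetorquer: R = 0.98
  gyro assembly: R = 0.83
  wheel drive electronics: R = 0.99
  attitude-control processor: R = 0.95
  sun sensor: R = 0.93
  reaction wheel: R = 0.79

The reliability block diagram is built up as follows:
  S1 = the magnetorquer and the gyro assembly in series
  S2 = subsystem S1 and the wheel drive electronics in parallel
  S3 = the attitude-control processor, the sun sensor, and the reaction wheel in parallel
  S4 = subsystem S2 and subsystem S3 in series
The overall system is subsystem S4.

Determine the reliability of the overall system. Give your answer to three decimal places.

0.997

Series (magnetorquer and gyro assembly): 0.98000 × 0.83000 = 0.81340
Parallel ([0.81340] and wheel drive electronics): 1 − (1 − 0.81340)(1 − 0.99000) = 0.99813
Parallel (attitude-control processor, sun sensor, and reaction wheel): 1 − (1 − 0.95000)(1 − 0.93000)(1 − 0.79000) = 0.99927
Series ([0.99813] and [0.99927]): 0.99813 × 0.99927 = 0.997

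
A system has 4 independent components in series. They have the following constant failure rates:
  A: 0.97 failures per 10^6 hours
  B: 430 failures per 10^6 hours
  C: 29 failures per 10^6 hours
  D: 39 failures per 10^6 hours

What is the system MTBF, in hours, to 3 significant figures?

Series of exponential components: λ_sys = Σ λ_i
λ_sys = 0.00000097 + 0.00043 + 0.000029 + 0.000039 = 4.9897e-04 /h
MTBF = 1 / λ_sys = 2000 h

2000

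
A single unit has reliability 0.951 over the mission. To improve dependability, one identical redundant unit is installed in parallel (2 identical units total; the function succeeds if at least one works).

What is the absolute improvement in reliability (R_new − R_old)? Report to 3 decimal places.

R_before = 0.951
R_after = 1 − (1 − 0.951)^2 = 0.998
ΔR = 0.998 − 0.951 = 0.047

0.047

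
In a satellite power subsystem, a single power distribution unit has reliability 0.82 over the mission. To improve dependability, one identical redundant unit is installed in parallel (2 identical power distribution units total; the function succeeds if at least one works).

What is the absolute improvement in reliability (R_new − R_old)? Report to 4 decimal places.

0.1476

R_before = 0.82
R_after = 1 − (1 − 0.82)^2 = 0.9676
ΔR = 0.9676 − 0.82 = 0.1476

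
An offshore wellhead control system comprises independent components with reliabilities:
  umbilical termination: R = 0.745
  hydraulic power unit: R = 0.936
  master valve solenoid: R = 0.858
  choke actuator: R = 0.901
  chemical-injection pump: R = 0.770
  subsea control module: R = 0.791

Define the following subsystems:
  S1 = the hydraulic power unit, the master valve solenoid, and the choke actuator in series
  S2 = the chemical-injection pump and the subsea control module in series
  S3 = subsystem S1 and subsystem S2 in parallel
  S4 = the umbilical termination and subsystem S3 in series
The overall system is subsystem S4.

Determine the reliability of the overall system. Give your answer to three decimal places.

0.664

Series (hydraulic power unit, master valve solenoid, and choke actuator): 0.93600 × 0.85800 × 0.90100 = 0.72358
Series (chemical-injection pump and subsea control module): 0.77000 × 0.79100 = 0.60907
Parallel ([0.72358] and [0.60907]): 1 − (1 − 0.72358)(1 − 0.60907) = 0.89194
Series (umbilical termination and [0.89194]): 0.74500 × 0.89194 = 0.664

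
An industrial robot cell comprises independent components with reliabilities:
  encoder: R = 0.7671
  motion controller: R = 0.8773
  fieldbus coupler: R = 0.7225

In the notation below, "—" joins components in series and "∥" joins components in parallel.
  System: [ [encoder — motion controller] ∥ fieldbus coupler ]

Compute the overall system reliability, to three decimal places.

Series (encoder and motion controller): 0.76710 × 0.87730 = 0.67298
Parallel ([0.67298] and fieldbus coupler): 1 − (1 − 0.67298)(1 − 0.72250) = 0.909

0.909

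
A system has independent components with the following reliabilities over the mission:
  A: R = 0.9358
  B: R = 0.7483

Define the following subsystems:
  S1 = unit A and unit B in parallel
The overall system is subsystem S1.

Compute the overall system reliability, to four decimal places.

Parallel (A and B): 1 − (1 − 0.935800)(1 − 0.748300) = 0.9838

0.9838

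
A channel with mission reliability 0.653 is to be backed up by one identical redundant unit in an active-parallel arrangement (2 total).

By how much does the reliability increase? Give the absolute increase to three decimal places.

0.227

R_before = 0.653
R_after = 1 − (1 − 0.653)^2 = 0.880
ΔR = 0.880 − 0.653 = 0.227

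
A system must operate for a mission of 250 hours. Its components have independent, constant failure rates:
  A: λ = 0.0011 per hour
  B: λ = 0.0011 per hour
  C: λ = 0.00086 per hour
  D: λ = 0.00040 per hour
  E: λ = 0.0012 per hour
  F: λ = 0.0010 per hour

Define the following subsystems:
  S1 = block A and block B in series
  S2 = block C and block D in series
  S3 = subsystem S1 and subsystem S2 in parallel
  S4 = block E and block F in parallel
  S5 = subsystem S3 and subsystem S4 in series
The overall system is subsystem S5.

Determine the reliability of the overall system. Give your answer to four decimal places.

R(A) = exp(−0.0011 × 250) = 0.759572
R(B) = exp(−0.0011 × 250) = 0.759572
R(C) = exp(−0.00086 × 250) = 0.806541
R(D) = exp(−0.00040 × 250) = 0.904837
R(E) = exp(−0.0012 × 250) = 0.740818
R(F) = exp(−0.0010 × 250) = 0.778801
Series (A and B): 0.759572 × 0.759572 = 0.576950
Series (C and D): 0.806541 × 0.904837 = 0.729788
Parallel ([0.576950] and [0.729788]): 1 − (1 − 0.576950)(1 − 0.729788) = 0.885687
Parallel (E and F): 1 − (1 − 0.740818)(1 − 0.778801) = 0.942669
Series ([0.885687] and [0.942669]): 0.885687 × 0.942669 = 0.8349

0.8349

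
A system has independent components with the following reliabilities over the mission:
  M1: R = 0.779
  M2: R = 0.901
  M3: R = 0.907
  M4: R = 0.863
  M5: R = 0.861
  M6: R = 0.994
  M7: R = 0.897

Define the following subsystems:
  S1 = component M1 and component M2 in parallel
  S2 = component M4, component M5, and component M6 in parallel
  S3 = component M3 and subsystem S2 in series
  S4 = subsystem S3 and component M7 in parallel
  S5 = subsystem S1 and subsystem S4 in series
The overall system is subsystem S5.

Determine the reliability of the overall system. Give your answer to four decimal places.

0.9687

Parallel (M1 and M2): 1 − (1 − 0.779000)(1 − 0.901000) = 0.978121
Parallel (M4, M5, and M6): 1 − (1 − 0.863000)(1 − 0.861000)(1 − 0.994000) = 0.999886
Series (M3 and [0.999886]): 0.907000 × 0.999886 = 0.906897
Parallel ([0.906897] and M7): 1 − (1 − 0.906897)(1 − 0.897000) = 0.990410
Series ([0.978121] and [0.990410]): 0.978121 × 0.990410 = 0.9687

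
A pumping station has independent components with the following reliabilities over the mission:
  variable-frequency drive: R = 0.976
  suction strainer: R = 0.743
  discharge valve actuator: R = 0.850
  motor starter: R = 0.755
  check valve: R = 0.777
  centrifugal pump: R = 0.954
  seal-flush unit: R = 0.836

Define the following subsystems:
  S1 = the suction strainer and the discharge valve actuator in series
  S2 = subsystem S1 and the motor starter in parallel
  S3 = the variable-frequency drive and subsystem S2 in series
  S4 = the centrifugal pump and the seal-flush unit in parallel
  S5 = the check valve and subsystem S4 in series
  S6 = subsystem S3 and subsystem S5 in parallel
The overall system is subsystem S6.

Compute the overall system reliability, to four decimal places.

Series (suction strainer and discharge valve actuator): 0.743000 × 0.850000 = 0.631550
Parallel ([0.631550] and motor starter): 1 − (1 − 0.631550)(1 − 0.755000) = 0.909730
Series (variable-frequency drive and [0.909730]): 0.976000 × 0.909730 = 0.887896
Parallel (centrifugal pump and seal-flush unit): 1 − (1 − 0.954000)(1 − 0.836000) = 0.992456
Series (check valve and [0.992456]): 0.777000 × 0.992456 = 0.771138
Parallel ([0.887896] and [0.771138]): 1 − (1 − 0.887896)(1 − 0.771138) = 0.9743

0.9743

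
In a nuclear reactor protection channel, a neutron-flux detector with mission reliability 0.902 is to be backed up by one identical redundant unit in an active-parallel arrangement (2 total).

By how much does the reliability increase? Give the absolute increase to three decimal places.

R_before = 0.902
R_after = 1 − (1 − 0.902)^2 = 0.990
ΔR = 0.990 − 0.902 = 0.088

0.088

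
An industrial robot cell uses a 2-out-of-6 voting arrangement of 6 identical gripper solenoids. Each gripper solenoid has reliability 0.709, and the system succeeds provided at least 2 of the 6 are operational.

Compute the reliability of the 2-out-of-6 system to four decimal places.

R = Σ_{i=2}^{6} C(6,i) p^i (1−p)^{6−i} with p = 0.709
C(6,2)·0.709^2·0.291^4 = 0.054070
C(6,3)·0.709^3·0.291^3 = 0.175650
C(6,4)·0.709^4·0.291^2 = 0.320968
C(6,5)·0.709^5·0.291^1 = 0.312806
C(6,6)·0.709^6·0.291^0 = 0.127022
Sum = 0.9905

0.9905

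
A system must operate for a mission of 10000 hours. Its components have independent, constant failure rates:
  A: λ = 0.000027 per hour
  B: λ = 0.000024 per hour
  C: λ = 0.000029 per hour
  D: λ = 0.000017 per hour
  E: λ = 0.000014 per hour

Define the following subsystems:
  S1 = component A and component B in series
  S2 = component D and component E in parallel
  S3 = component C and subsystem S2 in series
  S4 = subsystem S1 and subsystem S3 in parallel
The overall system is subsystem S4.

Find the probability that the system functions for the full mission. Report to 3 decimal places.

0.893

R(A) = exp(−0.000027 × 10000) = 0.76338
R(B) = exp(−0.000024 × 10000) = 0.78663
R(C) = exp(−0.000029 × 10000) = 0.74826
R(D) = exp(−0.000017 × 10000) = 0.84366
R(E) = exp(−0.000014 × 10000) = 0.86936
Series (A and B): 0.76338 × 0.78663 = 0.60050
Parallel (D and E): 1 − (1 − 0.84366)(1 − 0.86936) = 0.97958
Series (C and [0.97958]): 0.74826 × 0.97958 = 0.73298
Parallel ([0.60050] and [0.73298]): 1 − (1 − 0.60050)(1 − 0.73298) = 0.893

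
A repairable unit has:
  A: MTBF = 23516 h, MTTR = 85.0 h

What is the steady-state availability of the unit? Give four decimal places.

A(A) = MTBF/(MTBF+MTTR) = 23516/(23516+85.0) = 0.9964

0.9964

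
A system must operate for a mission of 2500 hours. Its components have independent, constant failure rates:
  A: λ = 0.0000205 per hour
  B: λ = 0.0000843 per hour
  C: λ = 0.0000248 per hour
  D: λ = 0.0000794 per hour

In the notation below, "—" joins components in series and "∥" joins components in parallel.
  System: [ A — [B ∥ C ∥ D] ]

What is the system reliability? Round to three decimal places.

R(A) = exp(−0.0000205 × 2500) = 0.95004
R(B) = exp(−0.0000843 × 2500) = 0.80998
R(C) = exp(−0.0000248 × 2500) = 0.93988
R(D) = exp(−0.0000794 × 2500) = 0.81996
Parallel (B, C, and D): 1 − (1 − 0.80998)(1 − 0.93988)(1 − 0.81996) = 0.99794
Series (A and [0.99794]): 0.95004 × 0.99794 = 0.948

0.948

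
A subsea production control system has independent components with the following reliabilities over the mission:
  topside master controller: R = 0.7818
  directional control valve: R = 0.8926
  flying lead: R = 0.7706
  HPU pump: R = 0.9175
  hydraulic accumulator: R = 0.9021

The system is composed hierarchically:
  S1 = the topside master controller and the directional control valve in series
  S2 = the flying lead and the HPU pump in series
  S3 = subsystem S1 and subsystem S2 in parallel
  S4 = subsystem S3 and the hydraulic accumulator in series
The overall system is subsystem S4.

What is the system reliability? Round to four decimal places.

0.8222

Series (topside master controller and directional control valve): 0.781800 × 0.892600 = 0.697835
Series (flying lead and HPU pump): 0.770600 × 0.917500 = 0.707026
Parallel ([0.697835] and [0.707026]): 1 − (1 − 0.697835)(1 − 0.707026) = 0.911474
Series ([0.911474] and hydraulic accumulator): 0.911474 × 0.902100 = 0.8222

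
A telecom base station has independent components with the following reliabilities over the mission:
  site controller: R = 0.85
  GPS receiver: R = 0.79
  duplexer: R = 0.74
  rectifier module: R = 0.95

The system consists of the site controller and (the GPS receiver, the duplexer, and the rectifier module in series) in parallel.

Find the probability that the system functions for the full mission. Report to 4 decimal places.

0.9333

Series (GPS receiver, duplexer, and rectifier module): 0.790000 × 0.740000 × 0.950000 = 0.555370
Parallel (site controller and [0.555370]): 1 − (1 − 0.850000)(1 − 0.555370) = 0.9333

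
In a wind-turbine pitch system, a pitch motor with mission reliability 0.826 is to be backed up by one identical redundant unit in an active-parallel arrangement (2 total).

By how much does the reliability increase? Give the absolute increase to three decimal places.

R_before = 0.826
R_after = 1 − (1 − 0.826)^2 = 0.970
ΔR = 0.970 − 0.826 = 0.144

0.144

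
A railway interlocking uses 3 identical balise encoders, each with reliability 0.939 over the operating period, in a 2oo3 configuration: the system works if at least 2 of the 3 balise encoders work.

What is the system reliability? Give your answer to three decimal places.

R = Σ_{i=2}^{3} C(3,i) p^i (1−p)^{3−i} with p = 0.939
C(3,2)·0.939^2·0.061^1 = 0.16135
C(3,3)·0.939^3·0.061^0 = 0.82794
Sum = 0.989

0.989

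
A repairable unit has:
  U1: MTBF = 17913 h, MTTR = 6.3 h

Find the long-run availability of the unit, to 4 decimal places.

0.9996

A(U1) = MTBF/(MTBF+MTTR) = 17913/(17913+6.3) = 0.9996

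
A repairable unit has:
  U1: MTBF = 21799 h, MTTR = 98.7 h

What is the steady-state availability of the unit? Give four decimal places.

0.9955

A(U1) = MTBF/(MTBF+MTTR) = 21799/(21799+98.7) = 0.9955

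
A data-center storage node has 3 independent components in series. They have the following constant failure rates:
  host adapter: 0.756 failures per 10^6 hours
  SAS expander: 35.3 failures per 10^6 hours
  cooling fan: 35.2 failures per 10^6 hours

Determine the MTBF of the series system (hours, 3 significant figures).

Series of exponential components: λ_sys = Σ λ_i
λ_sys = 0.000000756 + 0.0000353 + 0.0000352 = 7.1256e-05 /h
MTBF = 1 / λ_sys = 14000 h

14000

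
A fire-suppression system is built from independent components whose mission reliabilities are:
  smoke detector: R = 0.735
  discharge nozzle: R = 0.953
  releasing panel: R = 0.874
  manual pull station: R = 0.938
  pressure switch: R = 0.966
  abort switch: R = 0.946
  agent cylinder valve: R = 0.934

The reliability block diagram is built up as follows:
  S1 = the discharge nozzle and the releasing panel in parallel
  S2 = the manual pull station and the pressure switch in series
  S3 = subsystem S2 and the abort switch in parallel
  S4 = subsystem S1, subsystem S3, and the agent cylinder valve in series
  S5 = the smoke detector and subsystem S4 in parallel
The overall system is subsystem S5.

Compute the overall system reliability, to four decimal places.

0.9798

Parallel (discharge nozzle and releasing panel): 1 − (1 − 0.953000)(1 − 0.874000) = 0.994078
Series (manual pull station and pressure switch): 0.938000 × 0.966000 = 0.906108
Parallel ([0.906108] and abort switch): 1 − (1 − 0.906108)(1 − 0.946000) = 0.994930
Series ([0.994078], [0.994930], and agent cylinder valve): 0.994078 × 0.994930 × 0.934000 = 0.923762
Parallel (smoke detector and [0.923762]): 1 − (1 − 0.735000)(1 − 0.923762) = 0.9798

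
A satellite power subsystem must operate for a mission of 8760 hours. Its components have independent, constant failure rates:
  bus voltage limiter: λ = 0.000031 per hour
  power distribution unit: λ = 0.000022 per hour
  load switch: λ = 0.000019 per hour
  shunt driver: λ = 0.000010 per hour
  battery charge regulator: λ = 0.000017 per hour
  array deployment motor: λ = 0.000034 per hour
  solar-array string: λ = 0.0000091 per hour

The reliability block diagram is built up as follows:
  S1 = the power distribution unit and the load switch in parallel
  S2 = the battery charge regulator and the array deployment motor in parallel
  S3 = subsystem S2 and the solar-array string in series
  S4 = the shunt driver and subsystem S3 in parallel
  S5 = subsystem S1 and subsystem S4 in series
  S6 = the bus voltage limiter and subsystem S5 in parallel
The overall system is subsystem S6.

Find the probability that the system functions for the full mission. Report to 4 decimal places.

0.9915

R(bus voltage limiter) = exp(−0.000031 × 8760) = 0.762190
R(power distribution unit) = exp(−0.000022 × 8760) = 0.824713
R(load switch) = exp(−0.000019 × 8760) = 0.846674
R(shunt driver) = exp(−0.000010 × 8760) = 0.916127
R(battery charge regulator) = exp(−0.000017 × 8760) = 0.861638
R(array deployment motor) = exp(−0.000034 × 8760) = 0.742420
R(solar-array string) = exp(−0.0000091 × 8760) = 0.923379
Parallel (power distribution unit and load switch): 1 − (1 − 0.824713)(1 − 0.846674) = 0.973124
Parallel (battery charge regulator and array deployment motor): 1 − (1 − 0.861638)(1 − 0.742420) = 0.964361
Series ([0.964361] and solar-array string): 0.964361 × 0.923379 = 0.890471
Parallel (shunt driver and [0.890471]): 1 − (1 − 0.916127)(1 − 0.890471) = 0.990813
Series ([0.973124] and [0.990813]): 0.973124 × 0.990813 = 0.964184
Parallel (bus voltage limiter and [0.964184]): 1 − (1 − 0.762190)(1 − 0.964184) = 0.9915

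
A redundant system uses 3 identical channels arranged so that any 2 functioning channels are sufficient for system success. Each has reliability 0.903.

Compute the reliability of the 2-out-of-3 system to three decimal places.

R = Σ_{i=2}^{3} C(3,i) p^i (1−p)^{3−i} with p = 0.903
C(3,2)·0.903^2·0.097^1 = 0.23728
C(3,3)·0.903^3·0.097^0 = 0.73631
Sum = 0.974

0.974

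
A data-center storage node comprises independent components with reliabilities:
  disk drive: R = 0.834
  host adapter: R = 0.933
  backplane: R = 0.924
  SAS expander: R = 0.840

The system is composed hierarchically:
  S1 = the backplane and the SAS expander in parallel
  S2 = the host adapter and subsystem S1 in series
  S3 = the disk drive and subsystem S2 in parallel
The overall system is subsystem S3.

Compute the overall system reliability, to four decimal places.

0.9870

Parallel (backplane and SAS expander): 1 − (1 − 0.924000)(1 − 0.840000) = 0.987840
Series (host adapter and [0.987840]): 0.933000 × 0.987840 = 0.921655
Parallel (disk drive and [0.921655]): 1 − (1 − 0.834000)(1 − 0.921655) = 0.9870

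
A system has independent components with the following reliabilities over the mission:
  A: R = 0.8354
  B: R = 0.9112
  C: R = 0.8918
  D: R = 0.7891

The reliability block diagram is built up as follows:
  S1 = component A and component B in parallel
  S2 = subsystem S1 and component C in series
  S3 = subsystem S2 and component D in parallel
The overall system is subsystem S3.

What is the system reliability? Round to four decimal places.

0.9744

Parallel (A and B): 1 − (1 − 0.835400)(1 − 0.911200) = 0.985384
Series ([0.985384] and C): 0.985384 × 0.891800 = 0.878765
Parallel ([0.878765] and D): 1 − (1 − 0.878765)(1 − 0.789100) = 0.9744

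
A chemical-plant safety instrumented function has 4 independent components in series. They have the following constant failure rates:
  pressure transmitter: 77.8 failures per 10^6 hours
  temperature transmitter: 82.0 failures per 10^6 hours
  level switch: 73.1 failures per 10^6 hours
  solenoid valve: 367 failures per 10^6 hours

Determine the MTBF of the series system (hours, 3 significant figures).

1670

Series of exponential components: λ_sys = Σ λ_i
λ_sys = 0.0000778 + 0.0000820 + 0.0000731 + 0.000367 = 5.9990e-04 /h
MTBF = 1 / λ_sys = 1670 h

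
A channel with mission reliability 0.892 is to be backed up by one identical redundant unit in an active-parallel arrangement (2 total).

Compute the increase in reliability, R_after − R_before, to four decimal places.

R_before = 0.892
R_after = 1 − (1 − 0.892)^2 = 0.9883
ΔR = 0.9883 − 0.892 = 0.0963

0.0963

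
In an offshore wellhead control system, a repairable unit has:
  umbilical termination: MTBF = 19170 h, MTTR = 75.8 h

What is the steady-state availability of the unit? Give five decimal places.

0.99606

A(umbilical termination) = MTBF/(MTBF+MTTR) = 19170/(19170+75.8) = 0.99606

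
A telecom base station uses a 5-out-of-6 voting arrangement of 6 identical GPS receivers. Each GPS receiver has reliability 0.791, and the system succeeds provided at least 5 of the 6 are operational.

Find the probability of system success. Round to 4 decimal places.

R = Σ_{i=5}^{6} C(6,i) p^i (1−p)^{6−i} with p = 0.791
C(6,5)·0.791^5·0.209^1 = 0.388311
C(6,6)·0.791^6·0.209^0 = 0.244940
Sum = 0.6333

0.6333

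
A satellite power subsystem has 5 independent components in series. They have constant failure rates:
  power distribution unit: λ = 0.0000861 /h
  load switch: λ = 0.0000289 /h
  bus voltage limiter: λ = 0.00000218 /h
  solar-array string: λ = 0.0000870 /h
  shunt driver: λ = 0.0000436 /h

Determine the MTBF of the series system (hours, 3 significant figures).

Series of exponential components: λ_sys = Σ λ_i
λ_sys = 0.0000861 + 0.0000289 + 0.00000218 + 0.0000870 + 0.0000436 = 2.4778e-04 /h
MTBF = 1 / λ_sys = 4040 h

4040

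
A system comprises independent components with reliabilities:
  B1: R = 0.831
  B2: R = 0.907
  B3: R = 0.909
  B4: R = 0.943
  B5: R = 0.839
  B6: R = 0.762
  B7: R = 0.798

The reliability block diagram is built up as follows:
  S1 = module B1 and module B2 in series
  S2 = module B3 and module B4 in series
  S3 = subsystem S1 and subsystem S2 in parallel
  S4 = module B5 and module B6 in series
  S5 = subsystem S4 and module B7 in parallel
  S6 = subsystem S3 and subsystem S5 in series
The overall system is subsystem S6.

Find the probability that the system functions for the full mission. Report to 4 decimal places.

Series (B1 and B2): 0.831000 × 0.907000 = 0.753717
Series (B3 and B4): 0.909000 × 0.943000 = 0.857187
Parallel ([0.753717] and [0.857187]): 1 − (1 − 0.753717)(1 − 0.857187) = 0.964828
Series (B5 and B6): 0.839000 × 0.762000 = 0.639318
Parallel ([0.639318] and B7): 1 − (1 − 0.639318)(1 − 0.798000) = 0.927142
Series ([0.964828] and [0.927142]): 0.964828 × 0.927142 = 0.8945

0.8945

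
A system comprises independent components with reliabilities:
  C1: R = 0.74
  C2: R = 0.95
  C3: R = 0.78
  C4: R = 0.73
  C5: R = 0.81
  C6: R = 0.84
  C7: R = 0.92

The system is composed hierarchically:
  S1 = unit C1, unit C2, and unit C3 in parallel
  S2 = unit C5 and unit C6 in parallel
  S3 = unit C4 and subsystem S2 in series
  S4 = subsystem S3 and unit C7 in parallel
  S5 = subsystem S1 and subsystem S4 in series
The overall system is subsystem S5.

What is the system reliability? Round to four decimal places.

Parallel (C1, C2, and C3): 1 − (1 − 0.740000)(1 − 0.950000)(1 − 0.780000) = 0.997140
Parallel (C5 and C6): 1 − (1 − 0.810000)(1 − 0.840000) = 0.969600
Series (C4 and [0.969600]): 0.730000 × 0.969600 = 0.707808
Parallel ([0.707808] and C7): 1 − (1 − 0.707808)(1 − 0.920000) = 0.976625
Series ([0.997140] and [0.976625]): 0.997140 × 0.976625 = 0.9738

0.9738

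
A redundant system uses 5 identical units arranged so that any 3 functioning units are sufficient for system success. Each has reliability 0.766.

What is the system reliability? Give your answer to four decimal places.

0.9126

R = Σ_{i=3}^{5} C(5,i) p^i (1−p)^{5−i} with p = 0.766
C(5,3)·0.766^3·0.234^2 = 0.246104
C(5,4)·0.766^4·0.234^1 = 0.402811
C(5,5)·0.766^5·0.234^0 = 0.263720
Sum = 0.9126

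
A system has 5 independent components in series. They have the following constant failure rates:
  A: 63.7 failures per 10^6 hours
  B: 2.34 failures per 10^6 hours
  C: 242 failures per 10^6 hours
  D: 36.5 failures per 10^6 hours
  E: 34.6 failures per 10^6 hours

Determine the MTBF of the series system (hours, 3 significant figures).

Series of exponential components: λ_sys = Σ λ_i
λ_sys = 0.0000637 + 0.00000234 + 0.000242 + 0.0000365 + 0.0000346 = 3.7914e-04 /h
MTBF = 1 / λ_sys = 2640 h

2640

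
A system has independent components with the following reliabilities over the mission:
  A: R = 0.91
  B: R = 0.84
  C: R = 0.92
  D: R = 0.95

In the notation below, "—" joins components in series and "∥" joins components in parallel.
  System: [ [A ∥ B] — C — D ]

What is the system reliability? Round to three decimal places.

Parallel (A and B): 1 − (1 − 0.91000)(1 − 0.84000) = 0.98560
Series ([0.98560], C, and D): 0.98560 × 0.92000 × 0.95000 = 0.861

0.861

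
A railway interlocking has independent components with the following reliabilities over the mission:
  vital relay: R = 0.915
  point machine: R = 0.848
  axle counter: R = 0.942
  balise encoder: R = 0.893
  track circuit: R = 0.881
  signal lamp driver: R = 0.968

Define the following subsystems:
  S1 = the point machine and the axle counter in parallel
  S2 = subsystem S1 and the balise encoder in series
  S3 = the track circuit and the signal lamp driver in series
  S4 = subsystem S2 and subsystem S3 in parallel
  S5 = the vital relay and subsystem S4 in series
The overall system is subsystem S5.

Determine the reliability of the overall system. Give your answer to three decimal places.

0.900

Parallel (point machine and axle counter): 1 − (1 − 0.84800)(1 − 0.94200) = 0.99118
Series ([0.99118] and balise encoder): 0.99118 × 0.89300 = 0.88512
Series (track circuit and signal lamp driver): 0.88100 × 0.96800 = 0.85281
Parallel ([0.88512] and [0.85281]): 1 − (1 − 0.88512)(1 − 0.85281) = 0.98309
Series (vital relay and [0.98309]): 0.91500 × 0.98309 = 0.900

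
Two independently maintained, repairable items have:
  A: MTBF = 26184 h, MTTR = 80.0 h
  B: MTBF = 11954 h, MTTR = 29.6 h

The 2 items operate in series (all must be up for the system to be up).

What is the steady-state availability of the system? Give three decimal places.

A(A) = MTBF/(MTBF+MTTR) = 26184/(26184+80.0) = 0.996954
A(B) = MTBF/(MTBF+MTTR) = 11954/(11954+29.6) = 0.997530
Series availability: 0.996954 × 0.997530 = 0.994

0.994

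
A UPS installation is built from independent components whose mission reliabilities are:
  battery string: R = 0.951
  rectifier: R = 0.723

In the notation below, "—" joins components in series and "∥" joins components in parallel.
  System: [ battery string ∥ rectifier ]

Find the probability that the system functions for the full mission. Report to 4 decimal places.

Parallel (battery string and rectifier): 1 − (1 − 0.951000)(1 − 0.723000) = 0.9864

0.9864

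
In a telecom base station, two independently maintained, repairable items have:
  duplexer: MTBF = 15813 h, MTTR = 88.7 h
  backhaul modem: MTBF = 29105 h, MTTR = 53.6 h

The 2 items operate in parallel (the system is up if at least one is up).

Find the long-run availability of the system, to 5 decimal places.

A(duplexer) = MTBF/(MTBF+MTTR) = 15813/(15813+88.7) = 0.994422
A(backhaul modem) = MTBF/(MTBF+MTTR) = 29105/(29105+53.6) = 0.998162
Parallel availability: 1 − (1 − 0.994422)(1 − 0.998162) = 0.99999

0.99999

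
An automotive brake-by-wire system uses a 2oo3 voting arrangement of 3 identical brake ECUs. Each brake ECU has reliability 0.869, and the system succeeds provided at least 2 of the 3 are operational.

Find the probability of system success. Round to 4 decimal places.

0.9530

R = Σ_{i=2}^{3} C(3,i) p^i (1−p)^{3−i} with p = 0.869
C(3,2)·0.869^2·0.131^1 = 0.296778
C(3,3)·0.869^3·0.131^0 = 0.656235
Sum = 0.9530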